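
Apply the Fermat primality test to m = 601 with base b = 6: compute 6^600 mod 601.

6^1 ≡ 6 (mod 601)
6^2 ≡ 6^2 = 36 ≡ 36 (mod 601)
6^4 ≡ 36^2 = 1296 ≡ 94 (mod 601)
6^8 ≡ 94^2 = 8836 ≡ 422 (mod 601)
6^16 ≡ 422^2 = 178084 ≡ 188 (mod 601)
6^32 ≡ 188^2 = 35344 ≡ 486 (mod 601)
6^64 ≡ 486^2 = 236196 ≡ 3 (mod 601)
6^128 ≡ 3^2 = 9 ≡ 9 (mod 601)
6^256 ≡ 9^2 = 81 ≡ 81 (mod 601)
6^512 ≡ 81^2 = 6561 ≡ 551 (mod 601)
600 = 512 + 64 + 16 + 8 in binary powers of 2.
So 6^600 ≡ 551 · 3 · 188 · 422 ≡ 1 (mod 601).
Since the result is 1, base 6 gives no evidence that 601 is composite.

1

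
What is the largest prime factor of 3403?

3403 = 41 · 83
83 is prime.
So 3403 = 41 · 83; the largest prime factor is 83.

83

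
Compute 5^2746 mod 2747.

332

5^1 ≡ 5 (mod 2747)
5^2 ≡ 5^2 = 25 ≡ 25 (mod 2747)
5^4 ≡ 25^2 = 625 ≡ 625 (mod 2747)
5^8 ≡ 625^2 = 390625 ≡ 551 (mod 2747)
5^16 ≡ 551^2 = 303601 ≡ 1431 (mod 2747)
5^32 ≡ 1431^2 = 2047761 ≡ 1246 (mod 2747)
5^64 ≡ 1246^2 = 1552516 ≡ 461 (mod 2747)
5^128 ≡ 461^2 = 212521 ≡ 1002 (mod 2747)
5^256 ≡ 1002^2 = 1004004 ≡ 1349 (mod 2747)
5^512 ≡ 1349^2 = 1819801 ≡ 1287 (mod 2747)
5^1024 ≡ 1287^2 = 1656369 ≡ 2675 (mod 2747)
5^2048 ≡ 2675^2 = 7155625 ≡ 2437 (mod 2747)
2746 = 2048 + 512 + 128 + 32 + 16 + 8 + 2 in binary powers of 2.
So 5^2746 ≡ 2437 · 1287 · 1002 · 1246 · 1431 · 551 · 25 ≡ 332 (mod 2747).
Since 332 ≠ 1, base 5 is a Fermat witness: 2747 is composite.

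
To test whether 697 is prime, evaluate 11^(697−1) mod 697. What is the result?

11^1 ≡ 11 (mod 697)
11^2 ≡ 11^2 = 121 ≡ 121 (mod 697)
11^4 ≡ 121^2 = 14641 ≡ 4 (mod 697)
11^8 ≡ 4^2 = 16 ≡ 16 (mod 697)
11^16 ≡ 16^2 = 256 ≡ 256 (mod 697)
11^32 ≡ 256^2 = 65536 ≡ 18 (mod 697)
11^64 ≡ 18^2 = 324 ≡ 324 (mod 697)
11^128 ≡ 324^2 = 104976 ≡ 426 (mod 697)
11^256 ≡ 426^2 = 181476 ≡ 256 (mod 697)
11^512 ≡ 256^2 = 65536 ≡ 18 (mod 697)
696 = 512 + 128 + 32 + 16 + 8 in binary powers of 2.
So 11^696 ≡ 18 · 426 · 18 · 256 · 16 ≡ 543 (mod 697).
Since 543 ≠ 1, base 11 is a Fermat witness: 697 is composite.

543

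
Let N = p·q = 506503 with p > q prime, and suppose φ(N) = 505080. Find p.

733

φ(n) = (p−1)(q−1) = n − (p+q) + 1, so p + q = 506503 − 505080 + 1 = 1424.
p and q are the roots of t² − 1424t + 506503 = 0.
Discriminant: 1424² − 4·506503 = 2027776 − 2026012 = 1764; √1764 = 42.
q = (1424 − 42)/2 = 691, p = (1424 + 42)/2 = 733.
Check: 691 · 733 = 506503.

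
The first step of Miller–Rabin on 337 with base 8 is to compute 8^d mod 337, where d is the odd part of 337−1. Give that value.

1

337 − 1 = 336 = 2^4 · 21, so d = 21.
8^1 ≡ 8 (mod 337)
8^2 ≡ 8^2 = 64 ≡ 64 (mod 337)
8^4 ≡ 64^2 = 4096 ≡ 52 (mod 337)
8^8 ≡ 52^2 = 2704 ≡ 8 (mod 337)
8^16 ≡ 8^2 = 64 ≡ 64 (mod 337)
21 = 16 + 4 + 1 in binary powers of 2.
So 8^21 ≡ 64 · 52 · 8 ≡ 1 (mod 337).
Since 8^d ≡ 1 (mod 337), base 8 does not prove 337 composite.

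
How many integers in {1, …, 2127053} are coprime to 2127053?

2075904

Factor: 2127053 = 103 · 107 · 193.
φ(2127053) = (103−1) · (107−1) · (193−1) = 102 · 106 · 192 = 2075904.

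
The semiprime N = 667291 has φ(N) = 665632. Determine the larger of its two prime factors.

φ(n) = (p−1)(q−1) = n − (p+q) + 1, so p + q = 667291 − 665632 + 1 = 1660.
p and q are the roots of t² − 1660t + 667291 = 0.
Discriminant: 1660² − 4·667291 = 2755600 − 2669164 = 86436; √86436 = 294.
q = (1660 − 294)/2 = 683, p = (1660 + 294)/2 = 977.
Check: 683 · 977 = 667291.

977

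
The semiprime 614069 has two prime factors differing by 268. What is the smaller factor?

Since p = q + 268, we have 614069 = q(q + 268), so q² + 268q − 614069 = 0.
Discriminant: 268² + 4·614069 = 71824 + 2456276 = 2528100; √2528100 = 1590.
q = (−268 + 1590)/2 = 661, and p = q + 268 = 929.
Check: 661 · 929 = 614069.

661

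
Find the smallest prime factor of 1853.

17

1853 is odd.
Digit sum 17, not divisible by 3.
Ends in 3: not divisible by 5.
7: 1853 = 7·264 + 5
11: 1853 = 11·168 + 5
13: 1853 = 13·142 + 7
17: 1853 = 17·109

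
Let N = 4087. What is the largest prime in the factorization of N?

67

4087 = 61 · 67
67 is prime.
So 4087 = 61 · 67; the largest prime factor is 67.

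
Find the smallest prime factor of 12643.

47

12643 is odd.
Digit sum 16, not divisible by 3.
Ends in 3: not divisible by 5.
7: 12643 = 7·1806 + 1
11: 12643 = 11·1149 + 4
13: 12643 = 13·972 + 7
17: 12643 = 17·743 + 12
19: 12643 = 19·665 + 8
23: 12643 = 23·549 + 16
29: 12643 = 29·435 + 28
31: 12643 = 31·407 + 26
37: 12643 = 37·341 + 26
41: 12643 = 41·308 + 15
43: 12643 = 43·294 + 1
47: 12643 = 47·269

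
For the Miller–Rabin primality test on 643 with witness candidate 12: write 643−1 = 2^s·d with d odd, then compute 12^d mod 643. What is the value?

643 − 1 = 642 = 2^1 · 321, so d = 321.
12^1 ≡ 12 (mod 643)
12^2 ≡ 12^2 = 144 ≡ 144 (mod 643)
12^4 ≡ 144^2 = 20736 ≡ 160 (mod 643)
12^8 ≡ 160^2 = 25600 ≡ 523 (mod 643)
12^16 ≡ 523^2 = 273529 ≡ 254 (mod 643)
12^32 ≡ 254^2 = 64516 ≡ 216 (mod 643)
12^64 ≡ 216^2 = 46656 ≡ 360 (mod 643)
12^128 ≡ 360^2 = 129600 ≡ 357 (mod 643)
12^256 ≡ 357^2 = 127449 ≡ 135 (mod 643)
321 = 256 + 64 + 1 in binary powers of 2.
So 12^321 ≡ 135 · 360 · 12 ≡ 642 (mod 643).
Since 12^d ≡ 642 (mod 643), base 12 does not prove 643 composite.

642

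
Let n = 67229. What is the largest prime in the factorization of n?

79

67229 = 23 · 2923
2923 = 37 · 79
79 is prime.
So 67229 = 23 · 37 · 79; the largest prime factor is 79.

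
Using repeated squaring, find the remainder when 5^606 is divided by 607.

5^1 ≡ 5 (mod 607)
5^2 ≡ 5^2 = 25 ≡ 25 (mod 607)
5^4 ≡ 25^2 = 625 ≡ 18 (mod 607)
5^8 ≡ 18^2 = 324 ≡ 324 (mod 607)
5^16 ≡ 324^2 = 104976 ≡ 572 (mod 607)
5^32 ≡ 572^2 = 327184 ≡ 11 (mod 607)
5^64 ≡ 11^2 = 121 ≡ 121 (mod 607)
5^128 ≡ 121^2 = 14641 ≡ 73 (mod 607)
5^256 ≡ 73^2 = 5329 ≡ 473 (mod 607)
5^512 ≡ 473^2 = 223729 ≡ 353 (mod 607)
606 = 512 + 64 + 16 + 8 + 4 + 2 in binary powers of 2.
So 5^606 ≡ 353 · 121 · 572 · 324 · 18 · 25 ≡ 1 (mod 607).
Since the result is 1, base 5 gives no evidence that 607 is composite.

1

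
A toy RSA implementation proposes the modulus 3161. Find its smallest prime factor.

3161 is odd.
Digit sum 11, not divisible by 3.
Ends in 1: not divisible by 5.
7: 3161 = 7·451 + 4
11: 3161 = 11·287 + 4
13: 3161 = 13·243 + 2
17: 3161 = 17·185 + 16
19: 3161 = 19·166 + 7
23: 3161 = 23·137 + 10
29: 3161 = 29·109

29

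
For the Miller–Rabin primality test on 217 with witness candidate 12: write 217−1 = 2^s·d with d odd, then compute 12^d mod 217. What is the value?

217 − 1 = 216 = 2^3 · 27, so d = 27.
12^1 ≡ 12 (mod 217)
12^2 ≡ 12^2 = 144 ≡ 144 (mod 217)
12^4 ≡ 144^2 = 20736 ≡ 121 (mod 217)
12^8 ≡ 121^2 = 14641 ≡ 102 (mod 217)
12^16 ≡ 102^2 = 10404 ≡ 205 (mod 217)
27 = 16 + 8 + 2 + 1 in binary powers of 2.
So 12^27 ≡ 205 · 102 · 144 · 12 ≡ 27 (mod 217).
Squaring chain: 27 → 78 → 8; never reaches −1, so base 12 is a Miller–Rabin witness that 217 is composite.

27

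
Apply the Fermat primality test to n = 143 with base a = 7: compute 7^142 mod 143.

82

7^1 ≡ 7 (mod 143)
7^2 ≡ 7^2 = 49 ≡ 49 (mod 143)
7^4 ≡ 49^2 = 2401 ≡ 113 (mod 143)
7^8 ≡ 113^2 = 12769 ≡ 42 (mod 143)
7^16 ≡ 42^2 = 1764 ≡ 48 (mod 143)
7^32 ≡ 48^2 = 2304 ≡ 16 (mod 143)
7^64 ≡ 16^2 = 256 ≡ 113 (mod 143)
7^128 ≡ 113^2 = 12769 ≡ 42 (mod 143)
142 = 128 + 8 + 4 + 2 in binary powers of 2.
So 7^142 ≡ 42 · 42 · 113 · 49 ≡ 82 (mod 143).
Since 82 ≠ 1, base 7 is a Fermat witness: 143 is composite.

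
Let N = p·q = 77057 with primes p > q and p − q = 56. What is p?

307

Since p = q + 56, we have 77057 = q(q + 56), so q² + 56q − 77057 = 0.
Discriminant: 56² + 4·77057 = 3136 + 308228 = 311364; √311364 = 558.
q = (−56 + 558)/2 = 251, and p = q + 56 = 307.
Check: 251 · 307 = 77057.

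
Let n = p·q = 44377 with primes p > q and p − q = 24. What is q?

199

Since p = q + 24, we have 44377 = q(q + 24), so q² + 24q − 44377 = 0.
Discriminant: 24² + 4·44377 = 576 + 177508 = 178084; √178084 = 422.
q = (−24 + 422)/2 = 199, and p = q + 24 = 223.
Check: 199 · 223 = 44377.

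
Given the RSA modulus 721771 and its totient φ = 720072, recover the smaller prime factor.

φ(n) = (p−1)(q−1) = n − (p+q) + 1, so p + q = 721771 − 720072 + 1 = 1700.
p and q are the roots of t² − 1700t + 721771 = 0.
Discriminant: 1700² − 4·721771 = 2890000 − 2887084 = 2916; √2916 = 54.
q = (1700 − 54)/2 = 823, p = (1700 + 54)/2 = 877.
Check: 823 · 877 = 721771.

823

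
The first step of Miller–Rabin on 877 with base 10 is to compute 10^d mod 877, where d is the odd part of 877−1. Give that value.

876

877 − 1 = 876 = 2^2 · 219, so d = 219.
10^1 ≡ 10 (mod 877)
10^2 ≡ 10^2 = 100 ≡ 100 (mod 877)
10^4 ≡ 100^2 = 10000 ≡ 353 (mod 877)
10^8 ≡ 353^2 = 124609 ≡ 75 (mod 877)
10^16 ≡ 75^2 = 5625 ≡ 363 (mod 877)
10^32 ≡ 363^2 = 131769 ≡ 219 (mod 877)
10^64 ≡ 219^2 = 47961 ≡ 603 (mod 877)
10^128 ≡ 603^2 = 363609 ≡ 531 (mod 877)
219 = 128 + 64 + 16 + 8 + 2 + 1 in binary powers of 2.
So 10^219 ≡ 531 · 603 · 363 · 75 · 100 · 10 ≡ 876 (mod 877).
Since 10^d ≡ 876 (mod 877), base 10 does not prove 877 composite.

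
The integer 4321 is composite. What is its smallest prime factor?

29

4321 is odd.
Digit sum 10, not divisible by 3.
Ends in 1: not divisible by 5.
7: 4321 = 7·617 + 2
11: 4321 = 11·392 + 9
13: 4321 = 13·332 + 5
17: 4321 = 17·254 + 3
19: 4321 = 19·227 + 8
23: 4321 = 23·187 + 20
29: 4321 = 29·149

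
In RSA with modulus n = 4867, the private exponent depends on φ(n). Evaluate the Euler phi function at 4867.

4680

Factor: 4867 = 31 · 157.
φ(4867) = (31−1) · (157−1) = 30 · 156 = 4680.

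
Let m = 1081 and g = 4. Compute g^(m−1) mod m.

200

4^1 ≡ 4 (mod 1081)
4^2 ≡ 4^2 = 16 ≡ 16 (mod 1081)
4^4 ≡ 16^2 = 256 ≡ 256 (mod 1081)
4^8 ≡ 256^2 = 65536 ≡ 676 (mod 1081)
4^16 ≡ 676^2 = 456976 ≡ 794 (mod 1081)
4^32 ≡ 794^2 = 630436 ≡ 213 (mod 1081)
4^64 ≡ 213^2 = 45369 ≡ 1048 (mod 1081)
4^128 ≡ 1048^2 = 1098304 ≡ 8 (mod 1081)
4^256 ≡ 8^2 = 64 ≡ 64 (mod 1081)
4^512 ≡ 64^2 = 4096 ≡ 853 (mod 1081)
4^1024 ≡ 853^2 = 727609 ≡ 96 (mod 1081)
1080 = 1024 + 32 + 16 + 8 in binary powers of 2.
So 4^1080 ≡ 96 · 213 · 794 · 676 ≡ 200 (mod 1081).
Since 200 ≠ 1, base 4 is a Fermat witness: 1081 is composite.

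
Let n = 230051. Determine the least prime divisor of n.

230051 is odd.
Digit sum 11, not divisible by 3.
Ends in 1: not divisible by 5.
7: 230051 = 7·32864 + 3
11: 230051 = 11·20913 + 8
13: 230051 = 13·17696 + 3
17: 230051 = 17·13532 + 7
19: 230051 = 19·12107 + 18
23: 230051 = 23·10002 + 5
29: 230051 = 29·7932 + 23
31: 230051 = 31·7421

31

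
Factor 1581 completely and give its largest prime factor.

31

1581 = 3 · 527
527 = 17 · 31
31 is prime.
So 1581 = 3 · 17 · 31; the largest prime factor is 31.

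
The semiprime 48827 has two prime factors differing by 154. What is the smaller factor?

157

Since p = q + 154, we have 48827 = q(q + 154), so q² + 154q − 48827 = 0.
Discriminant: 154² + 4·48827 = 23716 + 195308 = 219024; √219024 = 468.
q = (−154 + 468)/2 = 157, and p = q + 154 = 311.
Check: 157 · 311 = 48827.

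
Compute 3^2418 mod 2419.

501

3^1 ≡ 3 (mod 2419)
3^2 ≡ 3^2 = 9 ≡ 9 (mod 2419)
3^4 ≡ 9^2 = 81 ≡ 81 (mod 2419)
3^8 ≡ 81^2 = 6561 ≡ 1723 (mod 2419)
3^16 ≡ 1723^2 = 2968729 ≡ 616 (mod 2419)
3^32 ≡ 616^2 = 379456 ≡ 2092 (mod 2419)
3^64 ≡ 2092^2 = 4376464 ≡ 493 (mod 2419)
3^128 ≡ 493^2 = 243049 ≡ 1149 (mod 2419)
3^256 ≡ 1149^2 = 1320201 ≡ 1846 (mod 2419)
3^512 ≡ 1846^2 = 3407716 ≡ 1764 (mod 2419)
3^1024 ≡ 1764^2 = 3111696 ≡ 862 (mod 2419)
3^2048 ≡ 862^2 = 743044 ≡ 411 (mod 2419)
2418 = 2048 + 256 + 64 + 32 + 16 + 2 in binary powers of 2.
So 3^2418 ≡ 411 · 1846 · 493 · 2092 · 616 · 9 ≡ 501 (mod 2419).
Since 501 ≠ 1, base 3 is a Fermat witness: 2419 is composite.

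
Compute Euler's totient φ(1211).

Factor: 1211 = 7 · 173.
φ(1211) = (7−1) · (173−1) = 6 · 172 = 1032.

1032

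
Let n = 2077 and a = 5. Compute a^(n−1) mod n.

5^1 ≡ 5 (mod 2077)
5^2 ≡ 5^2 = 25 ≡ 25 (mod 2077)
5^4 ≡ 25^2 = 625 ≡ 625 (mod 2077)
5^8 ≡ 625^2 = 390625 ≡ 149 (mod 2077)
5^16 ≡ 149^2 = 22201 ≡ 1431 (mod 2077)
5^32 ≡ 1431^2 = 2047761 ≡ 1916 (mod 2077)
5^64 ≡ 1916^2 = 3671056 ≡ 997 (mod 2077)
5^128 ≡ 997^2 = 994009 ≡ 1203 (mod 2077)
5^256 ≡ 1203^2 = 1447209 ≡ 1617 (mod 2077)
5^512 ≡ 1617^2 = 2614689 ≡ 1823 (mod 2077)
5^1024 ≡ 1823^2 = 3323329 ≡ 129 (mod 2077)
5^2048 ≡ 129^2 = 16641 ≡ 25 (mod 2077)
2076 = 2048 + 16 + 8 + 4 in binary powers of 2.
So 5^2076 ≡ 25 · 1431 · 149 · 625 ≡ 1489 (mod 2077).
Since 1489 ≠ 1, base 5 is a Fermat witness: 2077 is composite.

1489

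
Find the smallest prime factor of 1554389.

1554389 is odd.
Digit sum 35, not divisible by 3.
Ends in 9: not divisible by 5.
7: 1554389 = 7·222055 + 4
11: 1554389 = 11·141308 + 1
13: 1554389 = 13·119568 + 5
17: 1554389 = 17·91434 + 11
19: 1554389 = 19·81809 + 18
23: 1554389 = 23·67582 + 3
29: 1554389 = 29·53599 + 18
31: 1554389 = 31·50141 + 18
37: 1554389 = 37·42010 + 19
41: 1554389 = 41·37911 + 38
43: 1554389 = 43·36148 + 25
47: 1554389 = 47·33072 + 5
53: 1554389 = 53·29328 + 5
59: 1554389 = 59·26345 + 34
61: 1554389 = 61·25481 + 48
67: 1554389 = 67·23199 + 56
71: 1554389 = 71·21892 + 57
73: 1554389 = 73·21293

73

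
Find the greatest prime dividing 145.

29

145 = 5 · 29
29 is prime.
So 145 = 5 · 29; the largest prime factor is 29.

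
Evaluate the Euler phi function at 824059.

Factor: 824059 = 41 · 101 · 199.
φ(824059) = (41−1) · (101−1) · (199−1) = 40 · 100 · 198 = 792000.

792000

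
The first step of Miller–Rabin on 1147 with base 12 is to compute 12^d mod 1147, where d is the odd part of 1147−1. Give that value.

1046

1147 − 1 = 1146 = 2^1 · 573, so d = 573.
12^1 ≡ 12 (mod 1147)
12^2 ≡ 12^2 = 144 ≡ 144 (mod 1147)
12^4 ≡ 144^2 = 20736 ≡ 90 (mod 1147)
12^8 ≡ 90^2 = 8100 ≡ 71 (mod 1147)
12^16 ≡ 71^2 = 5041 ≡ 453 (mod 1147)
12^32 ≡ 453^2 = 205209 ≡ 1043 (mod 1147)
12^64 ≡ 1043^2 = 1087849 ≡ 493 (mod 1147)
12^128 ≡ 493^2 = 243049 ≡ 1032 (mod 1147)
12^256 ≡ 1032^2 = 1065024 ≡ 608 (mod 1147)
12^512 ≡ 608^2 = 369664 ≡ 330 (mod 1147)
573 = 512 + 32 + 16 + 8 + 4 + 1 in binary powers of 2.
So 12^573 ≡ 330 · 1043 · 453 · 71 · 90 · 12 ≡ 1046 (mod 1147).
Squaring chain: 1046; never reaches −1, so base 12 is a Miller–Rabin witness that 1147 is composite.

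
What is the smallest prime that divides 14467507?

79

14467507 is odd.
Digit sum 34, not divisible by 3.
Ends in 7: not divisible by 5.
7: 14467507 = 7·2066786 + 5
11: 14467507 = 11·1315227 + 10
13: 14467507 = 13·1112885 + 2
17: 14467507 = 17·851029 + 14
19: 14467507 = 19·761447 + 14
23: 14467507 = 23·629022 + 1
29: 14467507 = 29·498879 + 16
31: 14467507 = 31·466693 + 24
37: 14467507 = 37·391013 + 26
41: 14467507 = 41·352866 + 1
43: 14467507 = 43·336453 + 28
47: 14467507 = 47·307819 + 14
53: 14467507 = 53·272971 + 44
59: 14467507 = 59·245211 + 58
61: 14467507 = 61·237172 + 15
67: 14467507 = 67·215932 + 63
71: 14467507 = 71·203767 + 50
73: 14467507 = 73·198185 + 2
79: 14467507 = 79·183133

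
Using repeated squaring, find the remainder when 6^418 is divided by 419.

1

6^1 ≡ 6 (mod 419)
6^2 ≡ 6^2 = 36 ≡ 36 (mod 419)
6^4 ≡ 36^2 = 1296 ≡ 39 (mod 419)
6^8 ≡ 39^2 = 1521 ≡ 264 (mod 419)
6^16 ≡ 264^2 = 69696 ≡ 142 (mod 419)
6^32 ≡ 142^2 = 20164 ≡ 52 (mod 419)
6^64 ≡ 52^2 = 2704 ≡ 190 (mod 419)
6^128 ≡ 190^2 = 36100 ≡ 66 (mod 419)
6^256 ≡ 66^2 = 4356 ≡ 166 (mod 419)
418 = 256 + 128 + 32 + 2 in binary powers of 2.
So 6^418 ≡ 166 · 66 · 52 · 36 ≡ 1 (mod 419).
Since the result is 1, base 6 gives no evidence that 419 is composite.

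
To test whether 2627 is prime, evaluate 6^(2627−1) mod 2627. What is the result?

1923

6^1 ≡ 6 (mod 2627)
6^2 ≡ 6^2 = 36 ≡ 36 (mod 2627)
6^4 ≡ 36^2 = 1296 ≡ 1296 (mod 2627)
6^8 ≡ 1296^2 = 1679616 ≡ 963 (mod 2627)
6^16 ≡ 963^2 = 927369 ≡ 38 (mod 2627)
6^32 ≡ 38^2 = 1444 ≡ 1444 (mod 2627)
6^64 ≡ 1444^2 = 2085136 ≡ 1925 (mod 2627)
6^128 ≡ 1925^2 = 3705625 ≡ 1555 (mod 2627)
6^256 ≡ 1555^2 = 2418025 ≡ 1185 (mod 2627)
6^512 ≡ 1185^2 = 1404225 ≡ 1407 (mod 2627)
6^1024 ≡ 1407^2 = 1979649 ≡ 1518 (mod 2627)
6^2048 ≡ 1518^2 = 2304324 ≡ 445 (mod 2627)
2626 = 2048 + 512 + 64 + 2 in binary powers of 2.
So 6^2626 ≡ 445 · 1407 · 1925 · 36 ≡ 1923 (mod 2627).
Since 1923 ≠ 1, base 6 is a Fermat witness: 2627 is composite.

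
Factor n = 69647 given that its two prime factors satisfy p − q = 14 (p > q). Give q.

Since p = q + 14, we have 69647 = q(q + 14), so q² + 14q − 69647 = 0.
Discriminant: 14² + 4·69647 = 196 + 278588 = 278784; √278784 = 528.
q = (−14 + 528)/2 = 257, and p = q + 14 = 271.
Check: 257 · 271 = 69647.

257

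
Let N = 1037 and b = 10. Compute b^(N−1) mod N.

10^1 ≡ 10 (mod 1037)
10^2 ≡ 10^2 = 100 ≡ 100 (mod 1037)
10^4 ≡ 100^2 = 10000 ≡ 667 (mod 1037)
10^8 ≡ 667^2 = 444889 ≡ 16 (mod 1037)
10^16 ≡ 16^2 = 256 ≡ 256 (mod 1037)
10^32 ≡ 256^2 = 65536 ≡ 205 (mod 1037)
10^64 ≡ 205^2 = 42025 ≡ 545 (mod 1037)
10^128 ≡ 545^2 = 297025 ≡ 443 (mod 1037)
10^256 ≡ 443^2 = 196249 ≡ 256 (mod 1037)
10^512 ≡ 256^2 = 65536 ≡ 205 (mod 1037)
10^1024 ≡ 205^2 = 42025 ≡ 545 (mod 1037)
1036 = 1024 + 8 + 4 in binary powers of 2.
So 10^1036 ≡ 545 · 16 · 667 ≡ 744 (mod 1037).
Since 744 ≠ 1, base 10 is a Fermat witness: 1037 is composite.

744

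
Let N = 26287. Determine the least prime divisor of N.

97

26287 is odd.
Digit sum 25, not divisible by 3.
Ends in 7: not divisible by 5.
7: 26287 = 7·3755 + 2
11: 26287 = 11·2389 + 8
13: 26287 = 13·2022 + 1
17: 26287 = 17·1546 + 5
19: 26287 = 19·1383 + 10
23: 26287 = 23·1142 + 21
29: 26287 = 29·906 + 13
31: 26287 = 31·847 + 30
37: 26287 = 37·710 + 17
41: 26287 = 41·641 + 6
43: 26287 = 43·611 + 14
47: 26287 = 47·559 + 14
53: 26287 = 53·495 + 52
59: 26287 = 59·445 + 32
61: 26287 = 61·430 + 57
67: 26287 = 67·392 + 23
71: 26287 = 71·370 + 17
73: 26287 = 73·360 + 7
79: 26287 = 79·332 + 59
83: 26287 = 83·316 + 59
89: 26287 = 89·295 + 32
97: 26287 = 97·271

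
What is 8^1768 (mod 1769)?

8^1 ≡ 8 (mod 1769)
8^2 ≡ 8^2 = 64 ≡ 64 (mod 1769)
8^4 ≡ 64^2 = 4096 ≡ 558 (mod 1769)
8^8 ≡ 558^2 = 311364 ≡ 20 (mod 1769)
8^16 ≡ 20^2 = 400 ≡ 400 (mod 1769)
8^32 ≡ 400^2 = 160000 ≡ 790 (mod 1769)
8^64 ≡ 790^2 = 624100 ≡ 1412 (mod 1769)
8^128 ≡ 1412^2 = 1993744 ≡ 81 (mod 1769)
8^256 ≡ 81^2 = 6561 ≡ 1254 (mod 1769)
8^512 ≡ 1254^2 = 1572516 ≡ 1644 (mod 1769)
8^1024 ≡ 1644^2 = 2702736 ≡ 1473 (mod 1769)
1768 = 1024 + 512 + 128 + 64 + 32 + 8 in binary powers of 2.
So 8^1768 ≡ 1473 · 1644 · 81 · 1412 · 790 · 20 ≡ 935 (mod 1769).
Since 935 ≠ 1, base 8 is a Fermat witness: 1769 is composite.

935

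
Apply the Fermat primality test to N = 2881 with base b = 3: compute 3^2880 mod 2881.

3^1 ≡ 3 (mod 2881)
3^2 ≡ 3^2 = 9 ≡ 9 (mod 2881)
3^4 ≡ 9^2 = 81 ≡ 81 (mod 2881)
3^8 ≡ 81^2 = 6561 ≡ 799 (mod 2881)
3^16 ≡ 799^2 = 638401 ≡ 1700 (mod 2881)
3^32 ≡ 1700^2 = 2890000 ≡ 357 (mod 2881)
3^64 ≡ 357^2 = 127449 ≡ 685 (mod 2881)
3^128 ≡ 685^2 = 469225 ≡ 2503 (mod 2881)
3^256 ≡ 2503^2 = 6265009 ≡ 1715 (mod 2881)
3^512 ≡ 1715^2 = 2941225 ≡ 2605 (mod 2881)
3^1024 ≡ 2605^2 = 6786025 ≡ 1270 (mod 2881)
3^2048 ≡ 1270^2 = 1612900 ≡ 2421 (mod 2881)
2880 = 2048 + 512 + 256 + 64 in binary powers of 2.
So 3^2880 ≡ 2421 · 2605 · 1715 · 685 ≡ 618 (mod 2881).
Since 618 ≠ 1, base 3 is a Fermat witness: 2881 is composite.

618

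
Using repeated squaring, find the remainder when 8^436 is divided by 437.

334

8^1 ≡ 8 (mod 437)
8^2 ≡ 8^2 = 64 ≡ 64 (mod 437)
8^4 ≡ 64^2 = 4096 ≡ 163 (mod 437)
8^8 ≡ 163^2 = 26569 ≡ 349 (mod 437)
8^16 ≡ 349^2 = 121801 ≡ 315 (mod 437)
8^32 ≡ 315^2 = 99225 ≡ 26 (mod 437)
8^64 ≡ 26^2 = 676 ≡ 239 (mod 437)
8^128 ≡ 239^2 = 57121 ≡ 311 (mod 437)
8^256 ≡ 311^2 = 96721 ≡ 144 (mod 437)
436 = 256 + 128 + 32 + 16 + 4 in binary powers of 2.
So 8^436 ≡ 144 · 311 · 26 · 315 · 163 ≡ 334 (mod 437).
Since 334 ≠ 1, base 8 is a Fermat witness: 437 is composite.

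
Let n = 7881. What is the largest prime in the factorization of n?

7881 = 3 · 2627
2627 = 37 · 71
71 is prime.
So 7881 = 3 · 37 · 71; the largest prime factor is 71.

71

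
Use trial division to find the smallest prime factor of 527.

17

527 is odd.
Digit sum 14, not divisible by 3.
Ends in 7: not divisible by 5.
7: 527 = 7·75 + 2
11: 527 = 11·47 + 10
13: 527 = 13·40 + 7
17: 527 = 17·31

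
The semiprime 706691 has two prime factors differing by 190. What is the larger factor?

941

Since p = q + 190, we have 706691 = q(q + 190), so q² + 190q − 706691 = 0.
Discriminant: 190² + 4·706691 = 36100 + 2826764 = 2862864; √2862864 = 1692.
q = (−190 + 1692)/2 = 751, and p = q + 190 = 941.
Check: 751 · 941 = 706691.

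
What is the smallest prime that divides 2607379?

2607379 is odd.
Digit sum 34, not divisible by 3.
Ends in 9: not divisible by 5.
7: 2607379 = 7·372482 + 5
11: 2607379 = 11·237034 + 5
13: 2607379 = 13·200567 + 8
17: 2607379 = 17·153375 + 4
19: 2607379 = 19·137230 + 9
23: 2607379 = 23·113364 + 7
29: 2607379 = 29·89909 + 18
31: 2607379 = 31·84109

31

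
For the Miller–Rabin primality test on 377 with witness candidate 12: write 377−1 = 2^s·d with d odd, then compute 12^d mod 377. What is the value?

377 − 1 = 376 = 2^3 · 47, so d = 47.
12^1 ≡ 12 (mod 377)
12^2 ≡ 12^2 = 144 ≡ 144 (mod 377)
12^4 ≡ 144^2 = 20736 ≡ 1 (mod 377)
12^8 ≡ 1^2 = 1 ≡ 1 (mod 377)
12^16 ≡ 1^2 = 1 ≡ 1 (mod 377)
12^32 ≡ 1^2 = 1 ≡ 1 (mod 377)
47 = 32 + 8 + 4 + 2 + 1 in binary powers of 2.
So 12^47 ≡ 1 · 1 · 1 · 144 · 12 ≡ 220 (mod 377).
Squaring chain: 220 → 144 → 1; never reaches −1, so base 12 is a Miller–Rabin witness that 377 is composite.

220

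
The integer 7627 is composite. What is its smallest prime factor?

7627 is odd.
Digit sum 22, not divisible by 3.
Ends in 7: not divisible by 5.
7: 7627 = 7·1089 + 4
11: 7627 = 11·693 + 4
13: 7627 = 13·586 + 9
17: 7627 = 17·448 + 11
19: 7627 = 19·401 + 8
23: 7627 = 23·331 + 14
29: 7627 = 29·263

29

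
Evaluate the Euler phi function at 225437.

Factor: 225437 = 17 · 89 · 149.
φ(225437) = (17−1) · (89−1) · (149−1) = 16 · 88 · 148 = 208384.

208384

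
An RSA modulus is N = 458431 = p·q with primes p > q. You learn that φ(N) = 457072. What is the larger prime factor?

743

φ(n) = (p−1)(q−1) = n − (p+q) + 1, so p + q = 458431 − 457072 + 1 = 1360.
p and q are the roots of t² − 1360t + 458431 = 0.
Discriminant: 1360² − 4·458431 = 1849600 − 1833724 = 15876; √15876 = 126.
q = (1360 − 126)/2 = 617, p = (1360 + 126)/2 = 743.
Check: 617 · 743 = 458431.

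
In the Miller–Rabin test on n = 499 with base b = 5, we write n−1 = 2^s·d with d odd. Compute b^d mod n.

499 − 1 = 498 = 2^1 · 249, so d = 249.
5^1 ≡ 5 (mod 499)
5^2 ≡ 5^2 = 25 ≡ 25 (mod 499)
5^4 ≡ 25^2 = 625 ≡ 126 (mod 499)
5^8 ≡ 126^2 = 15876 ≡ 407 (mod 499)
5^16 ≡ 407^2 = 165649 ≡ 480 (mod 499)
5^32 ≡ 480^2 = 230400 ≡ 361 (mod 499)
5^64 ≡ 361^2 = 130321 ≡ 82 (mod 499)
5^128 ≡ 82^2 = 6724 ≡ 237 (mod 499)
249 = 128 + 64 + 32 + 16 + 8 + 1 in binary powers of 2.
So 5^249 ≡ 237 · 82 · 361 · 480 · 407 · 5 ≡ 1 (mod 499).
Since 5^d ≡ 1 (mod 499), base 5 does not prove 499 composite.

1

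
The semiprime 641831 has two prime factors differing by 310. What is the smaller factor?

661

Since p = q + 310, we have 641831 = q(q + 310), so q² + 310q − 641831 = 0.
Discriminant: 310² + 4·641831 = 96100 + 2567324 = 2663424; √2663424 = 1632.
q = (−310 + 1632)/2 = 661, and p = q + 310 = 971.
Check: 661 · 971 = 641831.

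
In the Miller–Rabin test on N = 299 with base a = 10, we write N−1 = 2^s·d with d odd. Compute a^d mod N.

17

299 − 1 = 298 = 2^1 · 149, so d = 149.
10^1 ≡ 10 (mod 299)
10^2 ≡ 10^2 = 100 ≡ 100 (mod 299)
10^4 ≡ 100^2 = 10000 ≡ 133 (mod 299)
10^8 ≡ 133^2 = 17689 ≡ 48 (mod 299)
10^16 ≡ 48^2 = 2304 ≡ 211 (mod 299)
10^32 ≡ 211^2 = 44521 ≡ 269 (mod 299)
10^64 ≡ 269^2 = 72361 ≡ 3 (mod 299)
10^128 ≡ 3^2 = 9 ≡ 9 (mod 299)
149 = 128 + 16 + 4 + 1 in binary powers of 2.
So 10^149 ≡ 9 · 211 · 133 · 10 ≡ 17 (mod 299).
Squaring chain: 17; never reaches −1, so base 10 is a Miller–Rabin witness that 299 is composite.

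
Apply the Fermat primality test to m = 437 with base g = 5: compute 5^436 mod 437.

5^1 ≡ 5 (mod 437)
5^2 ≡ 5^2 = 25 ≡ 25 (mod 437)
5^4 ≡ 25^2 = 625 ≡ 188 (mod 437)
5^8 ≡ 188^2 = 35344 ≡ 384 (mod 437)
5^16 ≡ 384^2 = 147456 ≡ 187 (mod 437)
5^32 ≡ 187^2 = 34969 ≡ 9 (mod 437)
5^64 ≡ 9^2 = 81 ≡ 81 (mod 437)
5^128 ≡ 81^2 = 6561 ≡ 6 (mod 437)
5^256 ≡ 6^2 = 36 ≡ 36 (mod 437)
436 = 256 + 128 + 32 + 16 + 4 in binary powers of 2.
So 5^436 ≡ 36 · 6 · 9 · 187 · 188 ≡ 397 (mod 437).
Since 397 ≠ 1, base 5 is a Fermat witness: 437 is composite.

397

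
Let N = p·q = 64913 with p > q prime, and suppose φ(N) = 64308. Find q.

139

φ(n) = (p−1)(q−1) = n − (p+q) + 1, so p + q = 64913 − 64308 + 1 = 606.
p and q are the roots of t² − 606t + 64913 = 0.
Discriminant: 606² − 4·64913 = 367236 − 259652 = 107584; √107584 = 328.
q = (606 − 328)/2 = 139, p = (606 + 328)/2 = 467.
Check: 139 · 467 = 64913.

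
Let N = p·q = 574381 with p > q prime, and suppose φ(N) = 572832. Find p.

937

φ(n) = (p−1)(q−1) = n − (p+q) + 1, so p + q = 574381 − 572832 + 1 = 1550.
p and q are the roots of t² − 1550t + 574381 = 0.
Discriminant: 1550² − 4·574381 = 2402500 − 2297524 = 104976; √104976 = 324.
q = (1550 − 324)/2 = 613, p = (1550 + 324)/2 = 937.
Check: 613 · 937 = 574381.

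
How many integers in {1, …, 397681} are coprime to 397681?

369408

Factor: 397681 = 17 · 149 · 157.
φ(397681) = (17−1) · (149−1) · (157−1) = 16 · 148 · 156 = 369408.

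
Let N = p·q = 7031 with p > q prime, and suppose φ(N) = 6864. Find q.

79

φ(n) = (p−1)(q−1) = n − (p+q) + 1, so p + q = 7031 − 6864 + 1 = 168.
p and q are the roots of t² − 168t + 7031 = 0.
Discriminant: 168² − 4·7031 = 28224 − 28124 = 100; √100 = 10.
q = (168 − 10)/2 = 79, p = (168 + 10)/2 = 89.
Check: 79 · 89 = 7031.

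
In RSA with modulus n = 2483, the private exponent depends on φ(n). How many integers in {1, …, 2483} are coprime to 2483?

Factor: 2483 = 13 · 191.
φ(2483) = (13−1) · (191−1) = 12 · 190 = 2280.

2280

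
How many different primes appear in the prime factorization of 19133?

2

19133 = 19^2 · 53
19133 = 19^2 · 53, which has 2 distinct prime factors.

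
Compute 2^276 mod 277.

2^1 ≡ 2 (mod 277)
2^2 ≡ 2^2 = 4 ≡ 4 (mod 277)
2^4 ≡ 4^2 = 16 ≡ 16 (mod 277)
2^8 ≡ 16^2 = 256 ≡ 256 (mod 277)
2^16 ≡ 256^2 = 65536 ≡ 164 (mod 277)
2^32 ≡ 164^2 = 26896 ≡ 27 (mod 277)
2^64 ≡ 27^2 = 729 ≡ 175 (mod 277)
2^128 ≡ 175^2 = 30625 ≡ 155 (mod 277)
2^256 ≡ 155^2 = 24025 ≡ 203 (mod 277)
276 = 256 + 16 + 4 in binary powers of 2.
So 2^276 ≡ 203 · 164 · 16 ≡ 1 (mod 277).
Since the result is 1, base 2 gives no evidence that 277 is composite.

1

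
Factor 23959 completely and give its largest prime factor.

97

23959 = 13 · 1843
1843 = 19 · 97
97 is prime.
So 23959 = 13 · 19 · 97; the largest prime factor is 97.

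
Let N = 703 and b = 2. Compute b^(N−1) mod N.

2^1 ≡ 2 (mod 703)
2^2 ≡ 2^2 = 4 ≡ 4 (mod 703)
2^4 ≡ 4^2 = 16 ≡ 16 (mod 703)
2^8 ≡ 16^2 = 256 ≡ 256 (mod 703)
2^16 ≡ 256^2 = 65536 ≡ 157 (mod 703)
2^32 ≡ 157^2 = 24649 ≡ 44 (mod 703)
2^64 ≡ 44^2 = 1936 ≡ 530 (mod 703)
2^128 ≡ 530^2 = 280900 ≡ 403 (mod 703)
2^256 ≡ 403^2 = 162409 ≡ 16 (mod 703)
2^512 ≡ 16^2 = 256 ≡ 256 (mod 703)
702 = 512 + 128 + 32 + 16 + 8 + 4 + 2 in binary powers of 2.
So 2^702 ≡ 256 · 403 · 44 · 157 · 256 · 16 · 4 ≡ 628 (mod 703).
Since 628 ≠ 1, base 2 is a Fermat witness: 703 is composite.

628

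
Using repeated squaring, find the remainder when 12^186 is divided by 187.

12^1 ≡ 12 (mod 187)
12^2 ≡ 12^2 = 144 ≡ 144 (mod 187)
12^4 ≡ 144^2 = 20736 ≡ 166 (mod 187)
12^8 ≡ 166^2 = 27556 ≡ 67 (mod 187)
12^16 ≡ 67^2 = 4489 ≡ 1 (mod 187)
12^32 ≡ 1^2 = 1 ≡ 1 (mod 187)
12^64 ≡ 1^2 = 1 ≡ 1 (mod 187)
12^128 ≡ 1^2 = 1 ≡ 1 (mod 187)
186 = 128 + 32 + 16 + 8 + 2 in binary powers of 2.
So 12^186 ≡ 1 · 1 · 1 · 67 · 144 ≡ 111 (mod 187).
Since 111 ≠ 1, base 12 is a Fermat witness: 187 is composite.

111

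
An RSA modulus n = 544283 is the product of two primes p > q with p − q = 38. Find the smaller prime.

719

Since p = q + 38, we have 544283 = q(q + 38), so q² + 38q − 544283 = 0.
Discriminant: 38² + 4·544283 = 1444 + 2177132 = 2178576; √2178576 = 1476.
q = (−38 + 1476)/2 = 719, and p = q + 38 = 757.
Check: 719 · 757 = 544283.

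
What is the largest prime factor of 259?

37

259 = 7 · 37
37 is prime.
So 259 = 7 · 37; the largest prime factor is 37.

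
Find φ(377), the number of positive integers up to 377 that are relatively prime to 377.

336

Factor: 377 = 13 · 29.
φ(377) = (13−1) · (29−1) = 12 · 28 = 336.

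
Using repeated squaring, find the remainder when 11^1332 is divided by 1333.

11^1 ≡ 11 (mod 1333)
11^2 ≡ 11^2 = 121 ≡ 121 (mod 1333)
11^4 ≡ 121^2 = 14641 ≡ 1311 (mod 1333)
11^8 ≡ 1311^2 = 1718721 ≡ 484 (mod 1333)
11^16 ≡ 484^2 = 234256 ≡ 981 (mod 1333)
11^32 ≡ 981^2 = 962361 ≡ 1268 (mod 1333)
11^64 ≡ 1268^2 = 1607824 ≡ 226 (mod 1333)
11^128 ≡ 226^2 = 51076 ≡ 422 (mod 1333)
11^256 ≡ 422^2 = 178084 ≡ 795 (mod 1333)
11^512 ≡ 795^2 = 632025 ≡ 183 (mod 1333)
11^1024 ≡ 183^2 = 33489 ≡ 164 (mod 1333)
1332 = 1024 + 256 + 32 + 16 + 4 in binary powers of 2.
So 11^1332 ≡ 164 · 795 · 1268 · 981 · 1311 ≡ 78 (mod 1333).
Since 78 ≠ 1, base 11 is a Fermat witness: 1333 is composite.

78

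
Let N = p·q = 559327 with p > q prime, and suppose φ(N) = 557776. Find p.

983

φ(n) = (p−1)(q−1) = n − (p+q) + 1, so p + q = 559327 − 557776 + 1 = 1552.
p and q are the roots of t² − 1552t + 559327 = 0.
Discriminant: 1552² − 4·559327 = 2408704 − 2237308 = 171396; √171396 = 414.
q = (1552 − 414)/2 = 569, p = (1552 + 414)/2 = 983.
Check: 569 · 983 = 559327.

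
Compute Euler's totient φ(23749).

20160

Factor: 23749 = 11 · 17 · 127.
φ(23749) = (11−1) · (17−1) · (127−1) = 10 · 16 · 126 = 20160.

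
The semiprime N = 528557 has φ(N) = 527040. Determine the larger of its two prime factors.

977

φ(n) = (p−1)(q−1) = n − (p+q) + 1, so p + q = 528557 − 527040 + 1 = 1518.
p and q are the roots of t² − 1518t + 528557 = 0.
Discriminant: 1518² − 4·528557 = 2304324 − 2114228 = 190096; √190096 = 436.
q = (1518 − 436)/2 = 541, p = (1518 + 436)/2 = 977.
Check: 541 · 977 = 528557.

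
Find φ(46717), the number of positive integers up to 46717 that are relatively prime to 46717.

40800

Factor: 46717 = 11 · 31 · 137.
φ(46717) = (11−1) · (31−1) · (137−1) = 10 · 30 · 136 = 40800.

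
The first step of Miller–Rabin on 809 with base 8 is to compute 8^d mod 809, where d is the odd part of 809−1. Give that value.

318

809 − 1 = 808 = 2^3 · 101, so d = 101.
8^1 ≡ 8 (mod 809)
8^2 ≡ 8^2 = 64 ≡ 64 (mod 809)
8^4 ≡ 64^2 = 4096 ≡ 51 (mod 809)
8^8 ≡ 51^2 = 2601 ≡ 174 (mod 809)
8^16 ≡ 174^2 = 30276 ≡ 343 (mod 809)
8^32 ≡ 343^2 = 117649 ≡ 344 (mod 809)
8^64 ≡ 344^2 = 118336 ≡ 222 (mod 809)
101 = 64 + 32 + 4 + 1 in binary powers of 2.
So 8^101 ≡ 222 · 344 · 51 · 8 ≡ 318 (mod 809).
Squaring chain: 318 → 808 → 1; reaches −1, so base 8 does not prove 809 composite.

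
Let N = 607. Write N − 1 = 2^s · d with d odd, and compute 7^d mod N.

607 − 1 = 606 = 2^1 · 303, so d = 303.
7^1 ≡ 7 (mod 607)
7^2 ≡ 7^2 = 49 ≡ 49 (mod 607)
7^4 ≡ 49^2 = 2401 ≡ 580 (mod 607)
7^8 ≡ 580^2 = 336400 ≡ 122 (mod 607)
7^16 ≡ 122^2 = 14884 ≡ 316 (mod 607)
7^32 ≡ 316^2 = 99856 ≡ 308 (mod 607)
7^64 ≡ 308^2 = 94864 ≡ 172 (mod 607)
7^128 ≡ 172^2 = 29584 ≡ 448 (mod 607)
7^256 ≡ 448^2 = 200704 ≡ 394 (mod 607)
303 = 256 + 32 + 8 + 4 + 2 + 1 in binary powers of 2.
So 7^303 ≡ 394 · 308 · 122 · 580 · 49 · 7 ≡ 1 (mod 607).
Since 7^d ≡ 1 (mod 607), base 7 does not prove 607 composite.

1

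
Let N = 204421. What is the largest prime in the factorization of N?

53

204421 = 7 · 29203
29203 = 19 · 1537
1537 = 29 · 53
53 is prime.
So 204421 = 7 · 19 · 29 · 53; the largest prime factor is 53.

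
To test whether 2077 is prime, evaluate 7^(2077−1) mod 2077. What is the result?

7^1 ≡ 7 (mod 2077)
7^2 ≡ 7^2 = 49 ≡ 49 (mod 2077)
7^4 ≡ 49^2 = 2401 ≡ 324 (mod 2077)
7^8 ≡ 324^2 = 104976 ≡ 1126 (mod 2077)
7^16 ≡ 1126^2 = 1267876 ≡ 906 (mod 2077)
7^32 ≡ 906^2 = 820836 ≡ 421 (mod 2077)
7^64 ≡ 421^2 = 177241 ≡ 696 (mod 2077)
7^128 ≡ 696^2 = 484416 ≡ 475 (mod 2077)
7^256 ≡ 475^2 = 225625 ≡ 1309 (mod 2077)
7^512 ≡ 1309^2 = 1713481 ≡ 2033 (mod 2077)
7^1024 ≡ 2033^2 = 4133089 ≡ 1936 (mod 2077)
7^2048 ≡ 1936^2 = 3748096 ≡ 1188 (mod 2077)
2076 = 2048 + 16 + 8 + 4 in binary powers of 2.
So 7^2076 ≡ 1188 · 906 · 1126 · 324 ≡ 159 (mod 2077).
Since 159 ≠ 1, base 7 is a Fermat witness: 2077 is composite.

159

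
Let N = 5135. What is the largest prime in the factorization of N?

79

5135 = 5 · 1027
1027 = 13 · 79
79 is prime.
So 5135 = 5 · 13 · 79; the largest prime factor is 79.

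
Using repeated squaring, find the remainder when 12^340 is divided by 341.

56

12^1 ≡ 12 (mod 341)
12^2 ≡ 12^2 = 144 ≡ 144 (mod 341)
12^4 ≡ 144^2 = 20736 ≡ 276 (mod 341)
12^8 ≡ 276^2 = 76176 ≡ 133 (mod 341)
12^16 ≡ 133^2 = 17689 ≡ 298 (mod 341)
12^32 ≡ 298^2 = 88804 ≡ 144 (mod 341)
12^64 ≡ 144^2 = 20736 ≡ 276 (mod 341)
12^128 ≡ 276^2 = 76176 ≡ 133 (mod 341)
12^256 ≡ 133^2 = 17689 ≡ 298 (mod 341)
340 = 256 + 64 + 16 + 4 in binary powers of 2.
So 12^340 ≡ 298 · 276 · 298 · 276 ≡ 56 (mod 341).
Since 56 ≠ 1, base 12 is a Fermat witness: 341 is composite.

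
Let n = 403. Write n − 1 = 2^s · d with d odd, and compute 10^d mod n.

64

403 − 1 = 402 = 2^1 · 201, so d = 201.
10^1 ≡ 10 (mod 403)
10^2 ≡ 10^2 = 100 ≡ 100 (mod 403)
10^4 ≡ 100^2 = 10000 ≡ 328 (mod 403)
10^8 ≡ 328^2 = 107584 ≡ 386 (mod 403)
10^16 ≡ 386^2 = 148996 ≡ 289 (mod 403)
10^32 ≡ 289^2 = 83521 ≡ 100 (mod 403)
10^64 ≡ 100^2 = 10000 ≡ 328 (mod 403)
10^128 ≡ 328^2 = 107584 ≡ 386 (mod 403)
201 = 128 + 64 + 8 + 1 in binary powers of 2.
So 10^201 ≡ 386 · 328 · 386 · 10 ≡ 64 (mod 403).
Squaring chain: 64; never reaches −1, so base 10 is a Miller–Rabin witness that 403 is composite.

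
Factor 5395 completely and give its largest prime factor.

5395 = 5 · 1079
1079 = 13 · 83
83 is prime.
So 5395 = 5 · 13 · 83; the largest prime factor is 83.

83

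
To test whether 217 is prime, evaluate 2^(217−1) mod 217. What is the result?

64

2^1 ≡ 2 (mod 217)
2^2 ≡ 2^2 = 4 ≡ 4 (mod 217)
2^4 ≡ 4^2 = 16 ≡ 16 (mod 217)
2^8 ≡ 16^2 = 256 ≡ 39 (mod 217)
2^16 ≡ 39^2 = 1521 ≡ 2 (mod 217)
2^32 ≡ 2^2 = 4 ≡ 4 (mod 217)
2^64 ≡ 4^2 = 16 ≡ 16 (mod 217)
2^128 ≡ 16^2 = 256 ≡ 39 (mod 217)
216 = 128 + 64 + 16 + 8 in binary powers of 2.
So 2^216 ≡ 39 · 16 · 2 · 39 ≡ 64 (mod 217).
Since 64 ≠ 1, base 2 is a Fermat witness: 217 is composite.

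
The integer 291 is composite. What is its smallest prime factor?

3

291 is odd.
Digit sum 12, divisible by 3.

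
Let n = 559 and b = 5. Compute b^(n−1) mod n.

428

5^1 ≡ 5 (mod 559)
5^2 ≡ 5^2 = 25 ≡ 25 (mod 559)
5^4 ≡ 25^2 = 625 ≡ 66 (mod 559)
5^8 ≡ 66^2 = 4356 ≡ 443 (mod 559)
5^16 ≡ 443^2 = 196249 ≡ 40 (mod 559)
5^32 ≡ 40^2 = 1600 ≡ 482 (mod 559)
5^64 ≡ 482^2 = 232324 ≡ 339 (mod 559)
5^128 ≡ 339^2 = 114921 ≡ 326 (mod 559)
5^256 ≡ 326^2 = 106276 ≡ 66 (mod 559)
5^512 ≡ 66^2 = 4356 ≡ 443 (mod 559)
558 = 512 + 32 + 8 + 4 + 2 in binary powers of 2.
So 5^558 ≡ 443 · 482 · 443 · 66 · 25 ≡ 428 (mod 559).
Since 428 ≠ 1, base 5 is a Fermat witness: 559 is composite.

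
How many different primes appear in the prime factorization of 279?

279 = 3^2 · 31
279 = 3^2 · 31, which has 2 distinct prime factors.

2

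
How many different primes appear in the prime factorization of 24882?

5

24882 = 2 · 12441
12441 = 3 · 4147
4147 = 11 · 377
377 = 13 · 29
24882 = 2 · 3 · 11 · 13 · 29, which has 5 distinct prime factors.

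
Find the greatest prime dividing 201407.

201407 = 31 · 6497
6497 = 73 · 89
89 is prime.
So 201407 = 31 · 73 · 89; the largest prime factor is 89.

89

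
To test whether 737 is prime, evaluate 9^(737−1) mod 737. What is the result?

350

9^1 ≡ 9 (mod 737)
9^2 ≡ 9^2 = 81 ≡ 81 (mod 737)
9^4 ≡ 81^2 = 6561 ≡ 665 (mod 737)
9^8 ≡ 665^2 = 442225 ≡ 25 (mod 737)
9^16 ≡ 25^2 = 625 ≡ 625 (mod 737)
9^32 ≡ 625^2 = 390625 ≡ 15 (mod 737)
9^64 ≡ 15^2 = 225 ≡ 225 (mod 737)
9^128 ≡ 225^2 = 50625 ≡ 509 (mod 737)
9^256 ≡ 509^2 = 259081 ≡ 394 (mod 737)
9^512 ≡ 394^2 = 155236 ≡ 466 (mod 737)
736 = 512 + 128 + 64 + 32 in binary powers of 2.
So 9^736 ≡ 466 · 509 · 225 · 15 ≡ 350 (mod 737).
Since 350 ≠ 1, base 9 is a Fermat witness: 737 is composite.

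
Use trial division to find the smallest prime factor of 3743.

3743 is odd.
Digit sum 17, not divisible by 3.
Ends in 3: not divisible by 5.
7: 3743 = 7·534 + 5
11: 3743 = 11·340 + 3
13: 3743 = 13·287 + 12
17: 3743 = 17·220 + 3
19: 3743 = 19·197

19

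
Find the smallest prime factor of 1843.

1843 is odd.
Digit sum 16, not divisible by 3.
Ends in 3: not divisible by 5.
7: 1843 = 7·263 + 2
11: 1843 = 11·167 + 6
13: 1843 = 13·141 + 10
17: 1843 = 17·108 + 7
19: 1843 = 19·97

19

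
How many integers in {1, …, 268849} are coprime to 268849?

228096

Factor: 268849 = 7 · 193 · 199.
φ(268849) = (7−1) · (193−1) · (199−1) = 6 · 192 · 198 = 228096.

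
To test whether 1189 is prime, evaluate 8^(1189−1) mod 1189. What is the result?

836

8^1 ≡ 8 (mod 1189)
8^2 ≡ 8^2 = 64 ≡ 64 (mod 1189)
8^4 ≡ 64^2 = 4096 ≡ 529 (mod 1189)
8^8 ≡ 529^2 = 279841 ≡ 426 (mod 1189)
8^16 ≡ 426^2 = 181476 ≡ 748 (mod 1189)
8^32 ≡ 748^2 = 559504 ≡ 674 (mod 1189)
8^64 ≡ 674^2 = 454276 ≡ 78 (mod 1189)
8^128 ≡ 78^2 = 6084 ≡ 139 (mod 1189)
8^256 ≡ 139^2 = 19321 ≡ 297 (mod 1189)
8^512 ≡ 297^2 = 88209 ≡ 223 (mod 1189)
8^1024 ≡ 223^2 = 49729 ≡ 980 (mod 1189)
1188 = 1024 + 128 + 32 + 4 in binary powers of 2.
So 8^1188 ≡ 980 · 139 · 674 · 529 ≡ 836 (mod 1189).
Since 836 ≠ 1, base 8 is a Fermat witness: 1189 is composite.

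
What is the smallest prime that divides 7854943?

7854943 is odd.
Digit sum 40, not divisible by 3.
Ends in 3: not divisible by 5.
7: 7854943 = 7·1122134 + 5
11: 7854943 = 11·714085 + 8
13: 7854943 = 13·604226 + 5
17: 7854943 = 17·462055 + 8
19: 7854943 = 19·413418 + 1
23: 7854943 = 23·341519 + 6
29: 7854943 = 29·270860 + 3
31: 7854943 = 31·253385 + 8
37: 7854943 = 37·212295 + 28
41: 7854943 = 41·191583 + 40
43: 7854943 = 43·182673 + 4
47: 7854943 = 47·167126 + 21
53: 7854943 = 53·148206 + 25
59: 7854943 = 59·133134 + 37
61: 7854943 = 61·128769 + 34
67: 7854943 = 67·117237 + 64
71: 7854943 = 71·110633

71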